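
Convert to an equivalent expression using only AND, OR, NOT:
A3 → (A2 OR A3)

NOT A3 OR (A2 OR A3)
(Implication elimination: A → B = NOT A OR B)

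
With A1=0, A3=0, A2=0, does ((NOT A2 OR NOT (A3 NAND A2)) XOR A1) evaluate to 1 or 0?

Substituting: ((NOT 0 OR NOT (0 NAND 0)) XOR 0)
= 1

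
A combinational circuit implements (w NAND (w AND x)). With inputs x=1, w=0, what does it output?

Substituting: (0 NAND (0 AND 1))
= 1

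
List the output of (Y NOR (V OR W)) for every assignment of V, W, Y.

V | W | Y | Output
------------------
0 | 0 | 0 | 1
0 | 0 | 1 | 0
0 | 1 | 0 | 0
0 | 1 | 1 | 0
1 | 0 | 0 | 0
1 | 0 | 1 | 0
1 | 1 | 0 | 0
1 | 1 | 1 | 0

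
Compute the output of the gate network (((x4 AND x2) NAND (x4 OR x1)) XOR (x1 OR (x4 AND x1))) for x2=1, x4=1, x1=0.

Substituting: (((1 AND 1) NAND (1 OR 0)) XOR (0 OR (1 AND 0)))
= 0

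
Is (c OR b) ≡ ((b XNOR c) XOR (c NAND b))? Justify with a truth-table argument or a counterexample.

Yes, they are equivalent — the two output columns agree on all 4 assignments:
c | b | Expression 1 | Expression 2
-----------------------------------
0 | 0 | 0 | 0
0 | 1 | 1 | 1
1 | 0 | 1 | 1
1 | 1 | 1 | 1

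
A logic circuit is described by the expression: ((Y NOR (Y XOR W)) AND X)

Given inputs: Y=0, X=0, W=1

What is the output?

Substituting: ((0 NOR (0 XOR 1)) AND 0)
= 0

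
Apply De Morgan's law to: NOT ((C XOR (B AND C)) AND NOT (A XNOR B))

NOT (C XOR (B AND C)) OR (A XNOR B)
De Morgan's: NOT(AND of terms) = OR of negations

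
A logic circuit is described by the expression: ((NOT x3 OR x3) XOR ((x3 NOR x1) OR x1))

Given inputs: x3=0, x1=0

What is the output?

Substituting: ((NOT 0 OR 0) XOR ((0 NOR 0) OR 0))
= 0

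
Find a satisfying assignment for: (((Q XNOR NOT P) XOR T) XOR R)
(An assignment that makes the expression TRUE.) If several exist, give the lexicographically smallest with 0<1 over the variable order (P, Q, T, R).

P=0, Q=0, T=0, R=1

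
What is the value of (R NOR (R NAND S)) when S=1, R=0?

Substituting: (0 NOR (0 NAND 1))
= 0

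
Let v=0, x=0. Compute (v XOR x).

Substituting: (0 XOR 0)
= 0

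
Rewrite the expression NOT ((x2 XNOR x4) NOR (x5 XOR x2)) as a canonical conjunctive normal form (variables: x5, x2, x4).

(x5 OR x2 OR NOT x4) AND (NOT x5 OR NOT x2 OR x4)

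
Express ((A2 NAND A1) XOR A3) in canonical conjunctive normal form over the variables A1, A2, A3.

(A1 OR A2 OR NOT A3) AND (A1 OR NOT A2 OR NOT A3) AND (NOT A1 OR A2 OR NOT A3) AND (NOT A1 OR NOT A2 OR A3)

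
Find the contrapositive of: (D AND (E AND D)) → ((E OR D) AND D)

Contrapositive: NOT ((E OR D) AND D) → NOT (D AND (E AND D))
Note: A statement and its contrapositive are logically equivalent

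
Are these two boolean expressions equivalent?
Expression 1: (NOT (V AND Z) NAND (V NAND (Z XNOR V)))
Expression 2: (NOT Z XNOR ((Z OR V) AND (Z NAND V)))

No. Counterexample: with Z=0, V=1, Expression 1 = 0 but Expression 2 = 1.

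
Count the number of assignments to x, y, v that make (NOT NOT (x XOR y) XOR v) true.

Satisfying assignments: (0,0,1), (0,1,0), (1,0,0), (1,1,1)
Count: 4 out of 8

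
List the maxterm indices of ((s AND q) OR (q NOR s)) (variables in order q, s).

ΠM(1, 2) = (q OR NOT s) AND (NOT q OR s)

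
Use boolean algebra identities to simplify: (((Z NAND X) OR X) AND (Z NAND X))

By absorption (E AND (E OR v) = E):
= (Z NAND X)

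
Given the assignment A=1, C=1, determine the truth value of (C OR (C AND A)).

Substituting: (1 OR (1 AND 1))
= 1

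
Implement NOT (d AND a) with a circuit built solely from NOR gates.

(((d NOR d) NOR (a NOR a)) NOR ((d NOR d) NOR (a NOR a)))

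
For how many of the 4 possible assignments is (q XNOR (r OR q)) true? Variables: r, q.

Satisfying assignments: (0,0), (0,1), (1,1)
Count: 3 out of 4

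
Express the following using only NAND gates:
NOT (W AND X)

(((W NAND X) NAND (W NAND X)) NAND ((W NAND X) NAND (W NAND X)))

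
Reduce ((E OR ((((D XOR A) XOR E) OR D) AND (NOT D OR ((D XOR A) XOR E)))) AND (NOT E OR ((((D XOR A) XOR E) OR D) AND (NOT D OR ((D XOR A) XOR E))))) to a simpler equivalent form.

By distribution ((E OR v) AND (E OR NOT v) = E) then distribution ((E OR v) AND (E OR NOT v) = E):
= ((D XOR A) XOR E)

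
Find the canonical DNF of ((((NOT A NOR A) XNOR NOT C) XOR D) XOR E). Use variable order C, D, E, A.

(NOT C AND NOT D AND E AND NOT A) OR (NOT C AND NOT D AND E AND A) OR (NOT C AND D AND NOT E AND NOT A) OR (NOT C AND D AND NOT E AND A) OR (C AND NOT D AND NOT E AND NOT A) OR (C AND NOT D AND NOT E AND A) OR (C AND D AND E AND NOT A) OR (C AND D AND E AND A)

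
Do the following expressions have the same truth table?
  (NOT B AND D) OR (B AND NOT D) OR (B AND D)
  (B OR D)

Yes, they are equivalent — the two output columns agree on all 4 assignments:
B | D | Expression 1 | Expression 2
-----------------------------------
0 | 0 | 0 | 0
0 | 1 | 1 | 1
1 | 0 | 1 | 1
1 | 1 | 1 | 1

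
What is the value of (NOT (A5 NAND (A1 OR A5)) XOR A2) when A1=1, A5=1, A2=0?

Substituting: (NOT (1 NAND (1 OR 1)) XOR 0)
= 1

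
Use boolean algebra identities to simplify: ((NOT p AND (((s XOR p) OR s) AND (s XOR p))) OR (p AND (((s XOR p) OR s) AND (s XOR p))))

By distribution ((E AND v) OR (E AND NOT v) = E) then absorption (E AND (E OR v) = E):
= (s XOR p)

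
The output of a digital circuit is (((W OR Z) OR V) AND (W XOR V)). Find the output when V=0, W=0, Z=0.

Substituting: (((0 OR 0) OR 0) AND (0 XOR 0))
= 0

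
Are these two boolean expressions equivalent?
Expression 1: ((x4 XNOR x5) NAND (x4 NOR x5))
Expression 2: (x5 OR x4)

Yes, they are equivalent — the two output columns agree on all 4 assignments:
x4 | x5 | Expression 1 | Expression 2
-------------------------------------
0 | 0 | 0 | 0
0 | 1 | 1 | 1
1 | 0 | 1 | 1
1 | 1 | 1 | 1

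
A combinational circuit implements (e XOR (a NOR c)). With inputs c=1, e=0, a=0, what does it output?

Substituting: (0 XOR (0 NOR 1))
= 0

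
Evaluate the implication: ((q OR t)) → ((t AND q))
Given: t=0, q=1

Antecedent ((q OR t)) = 1; consequent ((t AND q)) = 0.
1 → 0 = 0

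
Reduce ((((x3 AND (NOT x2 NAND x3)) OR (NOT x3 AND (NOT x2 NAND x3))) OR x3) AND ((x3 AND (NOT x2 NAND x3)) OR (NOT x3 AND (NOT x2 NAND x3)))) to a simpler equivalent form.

By absorption (E AND (E OR v) = E) then distribution ((E AND v) OR (E AND NOT v) = E):
= (NOT x2 NAND x3)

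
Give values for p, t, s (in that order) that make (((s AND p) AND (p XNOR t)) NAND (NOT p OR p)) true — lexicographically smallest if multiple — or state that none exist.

p=0, t=0, s=0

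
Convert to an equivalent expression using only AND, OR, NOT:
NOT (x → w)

x AND NOT w
(Negated implication: NOT(A → B) = A AND NOT B)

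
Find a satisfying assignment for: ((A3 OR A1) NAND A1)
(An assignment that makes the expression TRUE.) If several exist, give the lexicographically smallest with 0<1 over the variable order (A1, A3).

A1=0, A3=0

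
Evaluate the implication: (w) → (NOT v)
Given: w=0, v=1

Antecedent (w) = 0; consequent (NOT v) = 0.
0 → 0 = 1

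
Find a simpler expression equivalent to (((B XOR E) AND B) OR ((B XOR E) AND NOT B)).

By distribution ((E AND v) OR (E AND NOT v) = E):
= (B XOR E)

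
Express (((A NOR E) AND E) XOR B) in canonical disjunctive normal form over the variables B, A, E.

(B AND NOT A AND NOT E) OR (B AND NOT A AND E) OR (B AND A AND NOT E) OR (B AND A AND E)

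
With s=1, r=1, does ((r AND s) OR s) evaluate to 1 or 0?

Substituting: ((1 AND 1) OR 1)
= 1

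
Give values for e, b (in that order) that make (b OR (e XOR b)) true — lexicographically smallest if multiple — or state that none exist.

e=0, b=1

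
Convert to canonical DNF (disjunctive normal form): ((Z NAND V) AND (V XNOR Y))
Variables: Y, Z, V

(NOT Y AND NOT Z AND NOT V) OR (NOT Y AND Z AND NOT V) OR (Y AND NOT Z AND V)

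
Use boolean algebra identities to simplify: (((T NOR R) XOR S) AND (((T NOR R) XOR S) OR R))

By absorption (E AND (E OR v) = E):
= ((T NOR R) XOR S)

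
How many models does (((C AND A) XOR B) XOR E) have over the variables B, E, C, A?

Satisfying assignments: (0,0,1,1), (0,1,0,0), (0,1,0,1), (0,1,1,0), (1,0,0,0), (1,0,0,1), (1,0,1,0), (1,1,1,1)
Count: 8 out of 16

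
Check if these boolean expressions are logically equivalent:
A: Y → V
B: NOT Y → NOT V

No, Inverse is not equivalent to original (counterexample: V=0, Y=1, W=0)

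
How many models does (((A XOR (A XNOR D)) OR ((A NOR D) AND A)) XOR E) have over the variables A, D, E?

Satisfying assignments: (0,0,0), (0,1,1), (1,0,0), (1,1,1)
Count: 4 out of 8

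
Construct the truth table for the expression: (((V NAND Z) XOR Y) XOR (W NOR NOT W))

W | V | Z | Y | Output
----------------------
0 | 0 | 0 | 0 | 1
0 | 0 | 0 | 1 | 0
0 | 0 | 1 | 0 | 1
0 | 0 | 1 | 1 | 0
0 | 1 | 0 | 0 | 1
0 | 1 | 0 | 1 | 0
0 | 1 | 1 | 0 | 0
0 | 1 | 1 | 1 | 1
1 | 0 | 0 | 0 | 1
1 | 0 | 0 | 1 | 0
1 | 0 | 1 | 0 | 1
1 | 0 | 1 | 1 | 0
1 | 1 | 0 | 0 | 1
1 | 1 | 0 | 1 | 0
1 | 1 | 1 | 0 | 0
1 | 1 | 1 | 1 | 1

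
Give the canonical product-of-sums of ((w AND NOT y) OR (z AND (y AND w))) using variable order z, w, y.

ΠM(0, 1, 3, 4, 5) = (z OR w OR y) AND (z OR w OR NOT y) AND (z OR NOT w OR NOT y) AND (NOT z OR w OR y) AND (NOT z OR w OR NOT y)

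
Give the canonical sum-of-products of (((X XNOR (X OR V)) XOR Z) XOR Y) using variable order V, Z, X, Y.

Σm(0, 2, 5, 7, 9, 10, 12, 15) = (NOT V AND NOT Z AND NOT X AND NOT Y) OR (NOT V AND NOT Z AND X AND NOT Y) OR (NOT V AND Z AND NOT X AND Y) OR (NOT V AND Z AND X AND Y) OR (V AND NOT Z AND NOT X AND Y) OR (V AND NOT Z AND X AND NOT Y) OR (V AND Z AND NOT X AND NOT Y) OR (V AND Z AND X AND Y)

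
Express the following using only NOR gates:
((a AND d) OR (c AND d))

((((a NOR a) NOR (d NOR d)) NOR ((c NOR c) NOR (d NOR d))) NOR (((a NOR a) NOR (d NOR d)) NOR ((c NOR c) NOR (d NOR d))))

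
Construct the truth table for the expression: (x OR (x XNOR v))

v | x | Output
--------------
0 | 0 | 1
0 | 1 | 1
1 | 0 | 0
1 | 1 | 1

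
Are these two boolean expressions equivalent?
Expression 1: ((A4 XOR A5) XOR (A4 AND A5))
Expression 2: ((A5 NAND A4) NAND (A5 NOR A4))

Yes, they are equivalent — the two output columns agree on all 4 assignments:
A4 | A5 | Expression 1 | Expression 2
-------------------------------------
0 | 0 | 0 | 0
0 | 1 | 1 | 1
1 | 0 | 1 | 1
1 | 1 | 1 | 1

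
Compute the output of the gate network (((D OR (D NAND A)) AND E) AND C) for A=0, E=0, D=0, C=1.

Substituting: (((0 OR (0 NAND 0)) AND 0) AND 1)
= 0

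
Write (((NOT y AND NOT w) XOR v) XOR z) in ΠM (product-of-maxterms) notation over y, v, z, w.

ΠM(1, 2, 4, 7, 8, 9, 14, 15) = (y OR v OR z OR NOT w) AND (y OR v OR NOT z OR w) AND (y OR NOT v OR z OR w) AND (y OR NOT v OR NOT z OR NOT w) AND (NOT y OR v OR z OR w) AND (NOT y OR v OR z OR NOT w) AND (NOT y OR NOT v OR NOT z OR w) AND (NOT y OR NOT v OR NOT z OR NOT w)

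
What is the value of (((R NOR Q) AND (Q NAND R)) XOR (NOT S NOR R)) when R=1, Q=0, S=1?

Substituting: (((1 NOR 0) AND (0 NAND 1)) XOR (NOT 1 NOR 1))
= 0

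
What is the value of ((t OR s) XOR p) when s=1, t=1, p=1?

Substituting: ((1 OR 1) XOR 1)
= 0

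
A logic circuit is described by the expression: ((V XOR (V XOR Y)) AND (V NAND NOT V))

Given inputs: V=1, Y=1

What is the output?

Substituting: ((1 XOR (1 XOR 1)) AND (1 NAND NOT 1))
= 1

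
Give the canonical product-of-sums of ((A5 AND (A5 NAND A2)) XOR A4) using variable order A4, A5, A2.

ΠM(0, 1, 3, 6) = (A4 OR A5 OR A2) AND (A4 OR A5 OR NOT A2) AND (A4 OR NOT A5 OR NOT A2) AND (NOT A4 OR NOT A5 OR A2)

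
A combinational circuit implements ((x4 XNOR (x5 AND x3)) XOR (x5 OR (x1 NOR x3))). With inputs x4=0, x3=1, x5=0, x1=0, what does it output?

Substituting: ((0 XNOR (0 AND 1)) XOR (0 OR (0 NOR 1)))
= 1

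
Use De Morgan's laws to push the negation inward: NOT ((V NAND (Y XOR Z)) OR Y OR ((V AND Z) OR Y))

NOT (V NAND (Y XOR Z)) AND NOT Y AND NOT ((V AND Z) OR Y)
De Morgan's: NOT(OR of terms) = AND of negations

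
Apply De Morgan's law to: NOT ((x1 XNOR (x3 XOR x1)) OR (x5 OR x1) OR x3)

NOT (x1 XNOR (x3 XOR x1)) AND NOT (x5 OR x1) AND NOT x3
De Morgan's: NOT(OR of terms) = AND of negations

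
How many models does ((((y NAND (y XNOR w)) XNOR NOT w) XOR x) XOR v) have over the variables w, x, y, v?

Satisfying assignments: (0,0,0,0), (0,0,1,0), (0,1,0,1), (0,1,1,1), (1,0,0,1), (1,0,1,0), (1,1,0,0), (1,1,1,1)
Count: 8 out of 16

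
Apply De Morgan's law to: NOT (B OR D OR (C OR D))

NOT B AND NOT D AND NOT (C OR D)
De Morgan's: NOT(OR of terms) = AND of negations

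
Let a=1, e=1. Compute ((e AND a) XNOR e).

Substituting: ((1 AND 1) XNOR 1)
= 1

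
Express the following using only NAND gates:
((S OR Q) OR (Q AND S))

((((S NAND S) NAND (Q NAND Q)) NAND ((S NAND S) NAND (Q NAND Q))) NAND (((Q NAND S) NAND (Q NAND S)) NAND ((Q NAND S) NAND (Q NAND S))))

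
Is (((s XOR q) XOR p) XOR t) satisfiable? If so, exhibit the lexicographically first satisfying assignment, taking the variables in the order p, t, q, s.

p=0, t=0, q=0, s=1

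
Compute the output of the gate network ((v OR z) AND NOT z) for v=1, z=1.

Substituting: ((1 OR 1) AND NOT 1)
= 0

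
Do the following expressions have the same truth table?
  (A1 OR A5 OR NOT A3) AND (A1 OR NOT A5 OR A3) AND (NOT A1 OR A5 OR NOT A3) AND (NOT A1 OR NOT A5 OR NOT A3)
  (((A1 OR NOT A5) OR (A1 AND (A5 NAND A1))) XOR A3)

Yes, they are equivalent — the two output columns agree on all 8 assignments:
A1 | A5 | A3 | Expression 1 | Expression 2
------------------------------------------
0 | 0 | 0 | 1 | 1
0 | 0 | 1 | 0 | 0
0 | 1 | 0 | 0 | 0
0 | 1 | 1 | 1 | 1
1 | 0 | 0 | 1 | 1
1 | 0 | 1 | 0 | 0
1 | 1 | 0 | 1 | 1
1 | 1 | 1 | 0 | 0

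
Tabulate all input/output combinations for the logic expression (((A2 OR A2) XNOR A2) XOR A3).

A3 | A2 | Output
----------------
0 | 0 | 1
0 | 1 | 1
1 | 0 | 0
1 | 1 | 0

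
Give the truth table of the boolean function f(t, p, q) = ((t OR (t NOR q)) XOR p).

t | p | q | Output
------------------
0 | 0 | 0 | 1
0 | 0 | 1 | 0
0 | 1 | 0 | 0
0 | 1 | 1 | 1
1 | 0 | 0 | 1
1 | 0 | 1 | 1
1 | 1 | 0 | 0
1 | 1 | 1 | 0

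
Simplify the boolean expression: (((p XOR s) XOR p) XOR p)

By XOR self-cancellation ((E XOR v) XOR v = E):
= (p XOR s)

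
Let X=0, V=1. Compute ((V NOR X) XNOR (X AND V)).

Substituting: ((1 NOR 0) XNOR (0 AND 1))
= 1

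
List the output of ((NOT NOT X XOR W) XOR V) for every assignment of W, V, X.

W | V | X | Output
------------------
0 | 0 | 0 | 0
0 | 0 | 1 | 1
0 | 1 | 0 | 1
0 | 1 | 1 | 0
1 | 0 | 0 | 1
1 | 0 | 1 | 0
1 | 1 | 0 | 0
1 | 1 | 1 | 1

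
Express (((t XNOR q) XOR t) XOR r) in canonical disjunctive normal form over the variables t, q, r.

(NOT t AND NOT q AND NOT r) OR (NOT t AND q AND r) OR (t AND NOT q AND NOT r) OR (t AND q AND r)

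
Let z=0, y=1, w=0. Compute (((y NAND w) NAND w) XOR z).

Substituting: (((1 NAND 0) NAND 0) XOR 0)
= 1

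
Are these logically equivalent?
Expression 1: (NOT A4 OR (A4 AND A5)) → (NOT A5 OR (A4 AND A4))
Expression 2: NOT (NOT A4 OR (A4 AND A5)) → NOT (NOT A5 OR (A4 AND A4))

No, Inverse is not equivalent to original (counterexample: A4=0, A5=1)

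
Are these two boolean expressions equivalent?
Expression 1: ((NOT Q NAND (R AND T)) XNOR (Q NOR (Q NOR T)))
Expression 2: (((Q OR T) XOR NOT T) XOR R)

No. Counterexample: with T=0, R=0, Q=0, Expression 1 = 0 but Expression 2 = 1.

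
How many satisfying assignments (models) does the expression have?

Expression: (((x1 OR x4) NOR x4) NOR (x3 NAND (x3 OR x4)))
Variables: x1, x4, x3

Satisfying assignments: (0,1,1), (1,0,1), (1,1,1)
Count: 3 out of 8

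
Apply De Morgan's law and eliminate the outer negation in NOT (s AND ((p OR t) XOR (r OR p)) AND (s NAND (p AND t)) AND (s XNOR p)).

NOT s OR NOT ((p OR t) XOR (r OR p)) OR NOT (s NAND (p AND t)) OR NOT (s XNOR p)
De Morgan's: NOT(AND of terms) = OR of negations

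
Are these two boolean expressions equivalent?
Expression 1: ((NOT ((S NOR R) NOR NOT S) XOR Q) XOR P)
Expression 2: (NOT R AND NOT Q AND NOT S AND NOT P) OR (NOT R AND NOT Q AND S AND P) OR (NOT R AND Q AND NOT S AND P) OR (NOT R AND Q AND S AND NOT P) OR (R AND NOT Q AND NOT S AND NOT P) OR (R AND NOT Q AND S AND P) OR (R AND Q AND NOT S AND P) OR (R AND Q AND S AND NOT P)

Yes, they are equivalent — the two output columns agree on all 16 assignments:
R | Q | S | P | Expression 1 | Expression 2
-------------------------------------------
0 | 0 | 0 | 0 | 1 | 1
0 | 0 | 0 | 1 | 0 | 0
0 | 0 | 1 | 0 | 0 | 0
0 | 0 | 1 | 1 | 1 | 1
0 | 1 | 0 | 0 | 0 | 0
0 | 1 | 0 | 1 | 1 | 1
0 | 1 | 1 | 0 | 1 | 1
0 | 1 | 1 | 1 | 0 | 0
1 | 0 | 0 | 0 | 1 | 1
1 | 0 | 0 | 1 | 0 | 0
1 | 0 | 1 | 0 | 0 | 0
1 | 0 | 1 | 1 | 1 | 1
1 | 1 | 0 | 0 | 0 | 0
1 | 1 | 0 | 1 | 1 | 1
1 | 1 | 1 | 0 | 1 | 1
1 | 1 | 1 | 1 | 0 | 0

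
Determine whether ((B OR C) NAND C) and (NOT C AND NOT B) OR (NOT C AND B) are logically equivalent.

Yes, they are equivalent — the two output columns agree on all 4 assignments:
C | B | Expression 1 | Expression 2
-----------------------------------
0 | 0 | 1 | 1
0 | 1 | 1 | 1
1 | 0 | 0 | 0
1 | 1 | 0 | 0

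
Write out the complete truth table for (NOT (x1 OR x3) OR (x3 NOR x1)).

x3 | x1 | Output
----------------
0 | 0 | 1
0 | 1 | 0
1 | 0 | 0
1 | 1 | 0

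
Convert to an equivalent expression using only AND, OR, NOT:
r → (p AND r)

NOT r OR (p AND r)
(Implication elimination: A → B = NOT A OR B)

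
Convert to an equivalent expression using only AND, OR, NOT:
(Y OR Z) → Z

NOT (Y OR Z) OR Z
(Implication elimination: A → B = NOT A OR B)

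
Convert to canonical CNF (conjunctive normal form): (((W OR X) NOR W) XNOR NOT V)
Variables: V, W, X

(V OR W OR NOT X) AND (V OR NOT W OR X) AND (V OR NOT W OR NOT X) AND (NOT V OR W OR X)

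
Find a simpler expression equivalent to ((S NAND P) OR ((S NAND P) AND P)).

By absorption (E OR (E AND v) = E):
= (S NAND P)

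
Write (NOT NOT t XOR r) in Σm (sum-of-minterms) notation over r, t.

Σm(1, 2) = (NOT r AND t) OR (r AND NOT t)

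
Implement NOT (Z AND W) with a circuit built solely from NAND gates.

(((Z NAND W) NAND (Z NAND W)) NAND ((Z NAND W) NAND (Z NAND W)))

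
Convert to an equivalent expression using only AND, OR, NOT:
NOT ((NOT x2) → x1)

(NOT x2) AND NOT x1
(Negated implication: NOT(A → B) = A AND NOT B)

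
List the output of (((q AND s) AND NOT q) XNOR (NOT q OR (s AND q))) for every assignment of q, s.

q | s | Output
--------------
0 | 0 | 0
0 | 1 | 0
1 | 0 | 1
1 | 1 | 0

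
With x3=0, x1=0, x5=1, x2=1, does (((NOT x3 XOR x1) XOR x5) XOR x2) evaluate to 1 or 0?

Substituting: (((NOT 0 XOR 0) XOR 1) XOR 1)
= 1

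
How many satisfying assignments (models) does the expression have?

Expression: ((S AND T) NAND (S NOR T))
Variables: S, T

Satisfying assignments: (0,0), (0,1), (1,0), (1,1)
Count: 4 out of 4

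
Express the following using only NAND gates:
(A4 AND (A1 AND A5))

((A4 NAND ((A1 NAND A5) NAND (A1 NAND A5))) NAND (A4 NAND ((A1 NAND A5) NAND (A1 NAND A5))))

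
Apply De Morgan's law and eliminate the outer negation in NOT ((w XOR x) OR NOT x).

NOT (w XOR x) AND x
De Morgan's: NOT(OR of terms) = AND of negations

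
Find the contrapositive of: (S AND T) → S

Contrapositive: NOT S → NOT (S AND T)
Note: A statement and its contrapositive are logically equivalent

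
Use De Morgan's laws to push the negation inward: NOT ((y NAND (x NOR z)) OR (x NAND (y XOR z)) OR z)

NOT (y NAND (x NOR z)) AND NOT (x NAND (y XOR z)) AND NOT z
De Morgan's: NOT(OR of terms) = AND of negations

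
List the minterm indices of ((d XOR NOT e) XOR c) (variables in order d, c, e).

Σm(0, 3, 5, 6) = (NOT d AND NOT c AND NOT e) OR (NOT d AND c AND e) OR (d AND NOT c AND e) OR (d AND c AND NOT e)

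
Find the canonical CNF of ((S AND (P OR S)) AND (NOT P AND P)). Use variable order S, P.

(S OR P) AND (S OR NOT P) AND (NOT S OR P) AND (NOT S OR NOT P)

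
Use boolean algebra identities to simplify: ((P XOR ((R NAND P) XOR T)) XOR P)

By XOR self-cancellation ((E XOR v) XOR v = E):
= ((R NAND P) XOR T)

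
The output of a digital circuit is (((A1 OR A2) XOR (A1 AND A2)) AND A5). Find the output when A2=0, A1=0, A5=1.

Substituting: (((0 OR 0) XOR (0 AND 0)) AND 1)
= 0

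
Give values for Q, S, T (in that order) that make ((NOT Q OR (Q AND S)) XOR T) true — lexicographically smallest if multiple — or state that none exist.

Q=0, S=0, T=0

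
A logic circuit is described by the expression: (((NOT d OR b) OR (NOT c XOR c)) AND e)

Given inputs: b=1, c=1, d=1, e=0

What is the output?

Substituting: (((NOT 1 OR 1) OR (NOT 1 XOR 1)) AND 0)
= 0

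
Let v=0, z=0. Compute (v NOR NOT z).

Substituting: (0 NOR NOT 0)
= 0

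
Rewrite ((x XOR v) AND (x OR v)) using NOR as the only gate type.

((((((x NOR v) NOR (x NOR v)) NOR ((x NOR v) NOR (x NOR v))) NOR ((((x NOR x) NOR (v NOR v)) NOR ((x NOR x) NOR (v NOR v))) NOR (((x NOR x) NOR (v NOR v)) NOR ((x NOR x) NOR (v NOR v))))) NOR ((((x NOR v) NOR (x NOR v)) NOR ((x NOR v) NOR (x NOR v))) NOR ((((x NOR x) NOR (v NOR v)) NOR ((x NOR x) NOR (v NOR v))) NOR (((x NOR x) NOR (v NOR v)) NOR ((x NOR x) NOR (v NOR v)))))) NOR (((x NOR v) NOR (x NOR v)) NOR ((x NOR v) NOR (x NOR v))))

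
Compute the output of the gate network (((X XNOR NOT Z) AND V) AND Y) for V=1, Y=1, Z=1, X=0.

Substituting: (((0 XNOR NOT 1) AND 1) AND 1)
= 1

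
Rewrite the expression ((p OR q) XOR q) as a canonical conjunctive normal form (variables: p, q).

(p OR q) AND (p OR NOT q) AND (NOT p OR NOT q)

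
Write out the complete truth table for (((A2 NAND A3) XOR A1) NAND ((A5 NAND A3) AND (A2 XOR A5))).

A3 | A2 | A1 | A5 | Output
--------------------------
0 | 0 | 0 | 0 | 1
0 | 0 | 0 | 1 | 0
0 | 0 | 1 | 0 | 1
0 | 0 | 1 | 1 | 1
0 | 1 | 0 | 0 | 0
0 | 1 | 0 | 1 | 1
0 | 1 | 1 | 0 | 1
0 | 1 | 1 | 1 | 1
1 | 0 | 0 | 0 | 1
1 | 0 | 0 | 1 | 1
1 | 0 | 1 | 0 | 1
1 | 0 | 1 | 1 | 1
1 | 1 | 0 | 0 | 1
1 | 1 | 0 | 1 | 1
1 | 1 | 1 | 0 | 0
1 | 1 | 1 | 1 | 1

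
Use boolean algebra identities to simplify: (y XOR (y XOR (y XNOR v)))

By XOR self-cancellation ((E XOR v) XOR v = E):
= (y XNOR v)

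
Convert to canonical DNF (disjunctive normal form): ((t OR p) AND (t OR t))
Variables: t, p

(t AND NOT p) OR (t AND p)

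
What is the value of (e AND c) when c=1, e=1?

Substituting: (1 AND 1)
= 1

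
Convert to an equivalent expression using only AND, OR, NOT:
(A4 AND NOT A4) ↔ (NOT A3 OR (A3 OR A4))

((A4 AND NOT A4) AND (NOT A3 OR (A3 OR A4))) OR (NOT (A4 AND NOT A4) AND NOT (NOT A3 OR (A3 OR A4)))
(Biconditional = both true or both false)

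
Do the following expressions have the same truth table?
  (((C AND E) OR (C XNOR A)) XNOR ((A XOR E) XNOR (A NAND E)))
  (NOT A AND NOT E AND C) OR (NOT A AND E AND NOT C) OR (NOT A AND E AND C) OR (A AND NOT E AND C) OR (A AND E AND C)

Yes, they are equivalent — the two output columns agree on all 8 assignments:
A | E | C | Expression 1 | Expression 2
---------------------------------------
0 | 0 | 0 | 0 | 0
0 | 0 | 1 | 1 | 1
0 | 1 | 0 | 1 | 1
0 | 1 | 1 | 1 | 1
1 | 0 | 0 | 0 | 0
1 | 0 | 1 | 1 | 1
1 | 1 | 0 | 0 | 0
1 | 1 | 1 | 1 | 1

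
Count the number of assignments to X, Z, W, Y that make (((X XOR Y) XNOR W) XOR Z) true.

Satisfying assignments: (0,0,0,0), (0,0,1,1), (0,1,0,1), (0,1,1,0), (1,0,0,1), (1,0,1,0), (1,1,0,0), (1,1,1,1)
Count: 8 out of 16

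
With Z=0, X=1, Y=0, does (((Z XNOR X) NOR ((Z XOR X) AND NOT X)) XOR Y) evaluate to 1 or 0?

Substituting: (((0 XNOR 1) NOR ((0 XOR 1) AND NOT 1)) XOR 0)
= 1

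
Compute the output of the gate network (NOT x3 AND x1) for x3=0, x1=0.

Substituting: (NOT 0 AND 0)
= 0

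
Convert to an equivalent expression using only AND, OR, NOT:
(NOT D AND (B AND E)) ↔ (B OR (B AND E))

((NOT D AND (B AND E)) AND (B OR (B AND E))) OR (NOT (NOT D AND (B AND E)) AND NOT (B OR (B AND E)))
(Biconditional = both true or both false)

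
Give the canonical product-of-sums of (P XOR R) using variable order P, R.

ΠM(0, 3) = (P OR R) AND (NOT P OR NOT R)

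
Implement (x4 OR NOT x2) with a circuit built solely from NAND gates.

((x4 NAND x4) NAND ((x2 NAND x2) NAND (x2 NAND x2)))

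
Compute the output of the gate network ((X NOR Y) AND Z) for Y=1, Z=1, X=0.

Substituting: ((0 NOR 1) AND 1)
= 0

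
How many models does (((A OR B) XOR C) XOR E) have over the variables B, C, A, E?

Satisfying assignments: (0,0,0,1), (0,0,1,0), (0,1,0,0), (0,1,1,1), (1,0,0,0), (1,0,1,0), (1,1,0,1), (1,1,1,1)
Count: 8 out of 16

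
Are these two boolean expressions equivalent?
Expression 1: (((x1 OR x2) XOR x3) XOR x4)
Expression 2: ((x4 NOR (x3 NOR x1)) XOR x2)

No. Counterexample: with x1=0, x2=0, x3=0, x4=1, Expression 1 = 1 but Expression 2 = 0.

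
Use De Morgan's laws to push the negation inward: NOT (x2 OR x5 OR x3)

NOT x2 AND NOT x5 AND NOT x3
De Morgan's: NOT(OR of terms) = AND of negations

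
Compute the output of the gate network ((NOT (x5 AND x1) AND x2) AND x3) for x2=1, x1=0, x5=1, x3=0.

Substituting: ((NOT (1 AND 0) AND 1) AND 0)
= 0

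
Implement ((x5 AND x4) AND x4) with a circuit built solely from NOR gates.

((((x5 NOR x5) NOR (x4 NOR x4)) NOR ((x5 NOR x5) NOR (x4 NOR x4))) NOR (x4 NOR x4))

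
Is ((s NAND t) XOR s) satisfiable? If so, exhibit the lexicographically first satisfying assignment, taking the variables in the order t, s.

t=0, s=0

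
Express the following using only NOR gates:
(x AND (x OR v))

((x NOR x) NOR (((x NOR v) NOR (x NOR v)) NOR ((x NOR v) NOR (x NOR v))))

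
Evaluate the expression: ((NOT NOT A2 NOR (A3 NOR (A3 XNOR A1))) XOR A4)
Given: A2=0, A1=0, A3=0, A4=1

Substituting: ((NOT NOT 0 NOR (0 NOR (0 XNOR 0))) XOR 1)
= 0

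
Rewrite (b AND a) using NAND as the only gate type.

((b NAND a) NAND (b NAND a))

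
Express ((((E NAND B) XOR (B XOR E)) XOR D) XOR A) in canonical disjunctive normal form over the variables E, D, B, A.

(NOT E AND NOT D AND NOT B AND NOT A) OR (NOT E AND NOT D AND B AND A) OR (NOT E AND D AND NOT B AND A) OR (NOT E AND D AND B AND NOT A) OR (E AND NOT D AND NOT B AND A) OR (E AND NOT D AND B AND A) OR (E AND D AND NOT B AND NOT A) OR (E AND D AND B AND NOT A)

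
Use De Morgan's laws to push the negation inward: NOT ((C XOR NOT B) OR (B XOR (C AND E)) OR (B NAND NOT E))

NOT (C XOR NOT B) AND NOT (B XOR (C AND E)) AND NOT (B NAND NOT E)
De Morgan's: NOT(OR of terms) = AND of negations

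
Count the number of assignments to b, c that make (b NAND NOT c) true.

Satisfying assignments: (0,0), (0,1), (1,1)
Count: 3 out of 4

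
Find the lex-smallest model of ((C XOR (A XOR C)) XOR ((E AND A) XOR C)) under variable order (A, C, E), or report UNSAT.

A=0, C=1, E=0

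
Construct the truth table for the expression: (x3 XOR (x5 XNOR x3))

x5 | x3 | Output
----------------
0 | 0 | 1
0 | 1 | 1
1 | 0 | 0
1 | 1 | 0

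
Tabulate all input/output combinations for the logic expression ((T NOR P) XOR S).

P | S | T | Output
------------------
0 | 0 | 0 | 1
0 | 0 | 1 | 0
0 | 1 | 0 | 0
0 | 1 | 1 | 1
1 | 0 | 0 | 0
1 | 0 | 1 | 0
1 | 1 | 0 | 1
1 | 1 | 1 | 1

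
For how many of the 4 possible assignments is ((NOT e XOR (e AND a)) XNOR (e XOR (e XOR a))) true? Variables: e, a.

Satisfying assignments: (0,1), (1,0), (1,1)
Count: 3 out of 4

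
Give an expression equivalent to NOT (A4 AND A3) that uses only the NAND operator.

(((A4 NAND A3) NAND (A4 NAND A3)) NAND ((A4 NAND A3) NAND (A4 NAND A3)))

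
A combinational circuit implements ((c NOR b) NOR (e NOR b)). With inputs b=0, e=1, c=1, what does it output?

Substituting: ((1 NOR 0) NOR (1 NOR 0))
= 1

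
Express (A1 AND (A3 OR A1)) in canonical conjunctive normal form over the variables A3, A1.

(A3 OR A1) AND (NOT A3 OR A1)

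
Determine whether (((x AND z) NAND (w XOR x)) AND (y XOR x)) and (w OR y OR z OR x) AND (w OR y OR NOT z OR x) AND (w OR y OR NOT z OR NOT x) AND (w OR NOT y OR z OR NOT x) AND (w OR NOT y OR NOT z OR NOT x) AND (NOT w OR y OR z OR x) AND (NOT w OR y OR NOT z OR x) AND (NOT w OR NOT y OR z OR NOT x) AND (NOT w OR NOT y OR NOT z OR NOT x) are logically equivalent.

Yes, they are equivalent — the two output columns agree on all 16 assignments:
w | y | z | x | Expression 1 | Expression 2
-------------------------------------------
0 | 0 | 0 | 0 | 0 | 0
0 | 0 | 0 | 1 | 1 | 1
0 | 0 | 1 | 0 | 0 | 0
0 | 0 | 1 | 1 | 0 | 0
0 | 1 | 0 | 0 | 1 | 1
0 | 1 | 0 | 1 | 0 | 0
0 | 1 | 1 | 0 | 1 | 1
0 | 1 | 1 | 1 | 0 | 0
1 | 0 | 0 | 0 | 0 | 0
1 | 0 | 0 | 1 | 1 | 1
1 | 0 | 1 | 0 | 0 | 0
1 | 0 | 1 | 1 | 1 | 1
1 | 1 | 0 | 0 | 1 | 1
1 | 1 | 0 | 1 | 0 | 0
1 | 1 | 1 | 0 | 1 | 1
1 | 1 | 1 | 1 | 0 | 0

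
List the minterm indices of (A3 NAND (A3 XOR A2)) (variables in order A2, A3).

Σm(0, 2, 3) = (NOT A2 AND NOT A3) OR (A2 AND NOT A3) OR (A2 AND A3)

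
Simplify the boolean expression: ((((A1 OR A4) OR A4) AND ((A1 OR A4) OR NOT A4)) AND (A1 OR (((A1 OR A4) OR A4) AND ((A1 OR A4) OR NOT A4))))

By absorption (E AND (E OR v) = E) then distribution ((E OR v) AND (E OR NOT v) = E):
= (A1 OR A4)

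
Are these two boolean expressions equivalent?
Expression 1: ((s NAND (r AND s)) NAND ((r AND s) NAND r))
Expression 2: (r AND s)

Yes, they are equivalent — the two output columns agree on all 4 assignments:
r | s | Expression 1 | Expression 2
-----------------------------------
0 | 0 | 0 | 0
0 | 1 | 0 | 0
1 | 0 | 0 | 0
1 | 1 | 1 | 1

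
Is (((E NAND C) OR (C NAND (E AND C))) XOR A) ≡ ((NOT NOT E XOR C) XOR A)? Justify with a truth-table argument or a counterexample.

No. Counterexample: with C=0, E=0, A=0, Expression 1 = 1 but Expression 2 = 0.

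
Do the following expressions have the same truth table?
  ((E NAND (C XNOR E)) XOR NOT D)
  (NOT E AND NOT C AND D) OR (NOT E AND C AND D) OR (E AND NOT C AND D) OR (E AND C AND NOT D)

Yes, they are equivalent — the two output columns agree on all 8 assignments:
E | C | D | Expression 1 | Expression 2
---------------------------------------
0 | 0 | 0 | 0 | 0
0 | 0 | 1 | 1 | 1
0 | 1 | 0 | 0 | 0
0 | 1 | 1 | 1 | 1
1 | 0 | 0 | 0 | 0
1 | 0 | 1 | 1 | 1
1 | 1 | 0 | 1 | 1
1 | 1 | 1 | 0 | 0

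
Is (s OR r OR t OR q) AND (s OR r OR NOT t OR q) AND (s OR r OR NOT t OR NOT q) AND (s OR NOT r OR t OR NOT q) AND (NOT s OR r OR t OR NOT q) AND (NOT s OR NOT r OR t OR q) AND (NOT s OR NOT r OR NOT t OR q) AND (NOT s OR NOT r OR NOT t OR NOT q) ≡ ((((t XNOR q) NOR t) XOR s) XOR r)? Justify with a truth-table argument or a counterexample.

Yes, they are equivalent — the two output columns agree on all 16 assignments:
s | r | t | q | Expression 1 | Expression 2
-------------------------------------------
0 | 0 | 0 | 0 | 0 | 0
0 | 0 | 0 | 1 | 1 | 1
0 | 0 | 1 | 0 | 0 | 0
0 | 0 | 1 | 1 | 0 | 0
0 | 1 | 0 | 0 | 1 | 1
0 | 1 | 0 | 1 | 0 | 0
0 | 1 | 1 | 0 | 1 | 1
0 | 1 | 1 | 1 | 1 | 1
1 | 0 | 0 | 0 | 1 | 1
1 | 0 | 0 | 1 | 0 | 0
1 | 0 | 1 | 0 | 1 | 1
1 | 0 | 1 | 1 | 1 | 1
1 | 1 | 0 | 0 | 0 | 0
1 | 1 | 0 | 1 | 1 | 1
1 | 1 | 1 | 0 | 0 | 0
1 | 1 | 1 | 1 | 0 | 0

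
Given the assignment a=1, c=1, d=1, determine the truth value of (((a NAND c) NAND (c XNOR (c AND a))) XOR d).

Substituting: (((1 NAND 1) NAND (1 XNOR (1 AND 1))) XOR 1)
= 0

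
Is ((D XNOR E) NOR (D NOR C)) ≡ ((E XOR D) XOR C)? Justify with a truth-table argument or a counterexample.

No. Counterexample: with D=0, E=0, C=1, Expression 1 = 0 but Expression 2 = 1.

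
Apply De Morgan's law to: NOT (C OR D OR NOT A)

NOT C AND NOT D AND A
De Morgan's: NOT(OR of terms) = AND of negations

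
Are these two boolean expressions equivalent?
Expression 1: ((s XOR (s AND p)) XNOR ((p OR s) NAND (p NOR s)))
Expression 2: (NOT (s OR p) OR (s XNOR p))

No. Counterexample: with p=0, s=0, Expression 1 = 0 but Expression 2 = 1.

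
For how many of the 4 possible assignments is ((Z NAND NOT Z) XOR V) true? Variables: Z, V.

Satisfying assignments: (0,0), (1,0)
Count: 2 out of 4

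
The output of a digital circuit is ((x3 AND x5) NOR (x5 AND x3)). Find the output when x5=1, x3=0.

Substituting: ((0 AND 1) NOR (1 AND 0))
= 1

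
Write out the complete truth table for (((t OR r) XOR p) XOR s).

p | t | s | r | Output
----------------------
0 | 0 | 0 | 0 | 0
0 | 0 | 0 | 1 | 1
0 | 0 | 1 | 0 | 1
0 | 0 | 1 | 1 | 0
0 | 1 | 0 | 0 | 1
0 | 1 | 0 | 1 | 1
0 | 1 | 1 | 0 | 0
0 | 1 | 1 | 1 | 0
1 | 0 | 0 | 0 | 1
1 | 0 | 0 | 1 | 0
1 | 0 | 1 | 0 | 0
1 | 0 | 1 | 1 | 1
1 | 1 | 0 | 0 | 0
1 | 1 | 0 | 1 | 0
1 | 1 | 1 | 0 | 1
1 | 1 | 1 | 1 | 1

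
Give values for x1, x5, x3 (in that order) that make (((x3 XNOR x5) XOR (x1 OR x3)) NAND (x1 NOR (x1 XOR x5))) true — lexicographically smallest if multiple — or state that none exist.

x1=0, x5=1, x3=0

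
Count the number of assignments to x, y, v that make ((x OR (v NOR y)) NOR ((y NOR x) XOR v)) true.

Satisfying assignments: (0,0,1), (0,1,0)
Count: 2 out of 8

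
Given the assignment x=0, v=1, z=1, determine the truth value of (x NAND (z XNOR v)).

Substituting: (0 NAND (1 XNOR 1))
= 1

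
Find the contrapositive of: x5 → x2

Contrapositive: NOT x2 → NOT x5
Note: A statement and its contrapositive are logically equivalent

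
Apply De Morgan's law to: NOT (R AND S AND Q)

NOT R OR NOT S OR NOT Q
De Morgan's: NOT(AND of terms) = OR of negations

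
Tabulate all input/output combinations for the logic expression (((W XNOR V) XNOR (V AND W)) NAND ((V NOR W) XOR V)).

V | W | Output
--------------
0 | 0 | 1
0 | 1 | 1
1 | 0 | 0
1 | 1 | 0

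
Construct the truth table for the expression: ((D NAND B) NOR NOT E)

B | D | E | Output
------------------
0 | 0 | 0 | 0
0 | 0 | 1 | 0
0 | 1 | 0 | 0
0 | 1 | 1 | 0
1 | 0 | 0 | 0
1 | 0 | 1 | 0
1 | 1 | 0 | 0
1 | 1 | 1 | 1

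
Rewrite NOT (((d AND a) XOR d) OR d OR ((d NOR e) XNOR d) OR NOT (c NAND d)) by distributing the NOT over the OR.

NOT ((d AND a) XOR d) AND NOT d AND NOT ((d NOR e) XNOR d) AND (c NAND d)
De Morgan's: NOT(OR of terms) = AND of negations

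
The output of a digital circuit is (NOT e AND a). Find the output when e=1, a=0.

Substituting: (NOT 1 AND 0)
= 0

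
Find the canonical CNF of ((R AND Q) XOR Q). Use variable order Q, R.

(Q OR R) AND (Q OR NOT R) AND (NOT Q OR NOT R)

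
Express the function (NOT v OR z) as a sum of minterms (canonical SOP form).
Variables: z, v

Σm(0, 2, 3) = (NOT z AND NOT v) OR (z AND NOT v) OR (z AND v)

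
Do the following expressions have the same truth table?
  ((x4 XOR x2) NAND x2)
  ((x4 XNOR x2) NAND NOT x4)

No. Counterexample: with x4=0, x2=0, Expression 1 = 1 but Expression 2 = 0.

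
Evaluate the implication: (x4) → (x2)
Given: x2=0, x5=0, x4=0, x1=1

Antecedent (x4) = 0; consequent (x2) = 0.
0 → 0 = 1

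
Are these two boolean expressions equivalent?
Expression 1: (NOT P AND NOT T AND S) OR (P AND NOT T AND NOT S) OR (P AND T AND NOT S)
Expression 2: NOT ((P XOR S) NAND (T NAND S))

Yes, they are equivalent — the two output columns agree on all 8 assignments:
P | T | S | Expression 1 | Expression 2
---------------------------------------
0 | 0 | 0 | 0 | 0
0 | 0 | 1 | 1 | 1
0 | 1 | 0 | 0 | 0
0 | 1 | 1 | 0 | 0
1 | 0 | 0 | 1 | 1
1 | 0 | 1 | 0 | 0
1 | 1 | 0 | 1 | 1
1 | 1 | 1 | 0 | 0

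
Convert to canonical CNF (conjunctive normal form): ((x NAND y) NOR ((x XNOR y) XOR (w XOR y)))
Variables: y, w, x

(y OR w OR x) AND (y OR w OR NOT x) AND (y OR NOT w OR x) AND (y OR NOT w OR NOT x) AND (NOT y OR w OR x) AND (NOT y OR NOT w OR x) AND (NOT y OR NOT w OR NOT x)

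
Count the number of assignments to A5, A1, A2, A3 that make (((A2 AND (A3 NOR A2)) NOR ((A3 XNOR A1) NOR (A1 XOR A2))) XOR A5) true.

Satisfying assignments: (0,0,0,0), (0,0,1,0), (0,0,1,1), (0,1,0,0), (0,1,0,1), (0,1,1,1), (1,0,0,1), (1,1,1,0)
Count: 8 out of 16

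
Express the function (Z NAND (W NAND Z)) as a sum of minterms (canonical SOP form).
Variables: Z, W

Σm(0, 1, 3) = (NOT Z AND NOT W) OR (NOT Z AND W) OR (Z AND W)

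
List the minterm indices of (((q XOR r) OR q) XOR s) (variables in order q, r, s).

Σm(1, 2, 4, 6) = (NOT q AND NOT r AND s) OR (NOT q AND r AND NOT s) OR (q AND NOT r AND NOT s) OR (q AND r AND NOT s)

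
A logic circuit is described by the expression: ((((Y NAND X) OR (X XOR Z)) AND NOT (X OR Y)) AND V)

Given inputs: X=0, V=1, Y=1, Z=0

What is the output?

Substituting: ((((1 NAND 0) OR (0 XOR 0)) AND NOT (0 OR 1)) AND 1)
= 0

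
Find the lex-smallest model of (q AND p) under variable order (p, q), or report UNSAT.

p=1, q=1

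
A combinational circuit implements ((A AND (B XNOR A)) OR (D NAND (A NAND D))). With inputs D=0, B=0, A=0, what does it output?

Substituting: ((0 AND (0 XNOR 0)) OR (0 NAND (0 NAND 0)))
= 1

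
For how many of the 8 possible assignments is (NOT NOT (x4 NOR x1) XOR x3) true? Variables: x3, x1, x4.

Satisfying assignments: (0,0,0), (1,0,1), (1,1,0), (1,1,1)
Count: 4 out of 8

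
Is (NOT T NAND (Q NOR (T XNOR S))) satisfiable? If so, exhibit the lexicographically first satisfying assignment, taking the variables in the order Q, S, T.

Q=0, S=0, T=0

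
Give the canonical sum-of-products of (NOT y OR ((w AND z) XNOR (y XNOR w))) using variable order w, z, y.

Σm(0, 1, 2, 3, 4, 6, 7) = (NOT w AND NOT z AND NOT y) OR (NOT w AND NOT z AND y) OR (NOT w AND z AND NOT y) OR (NOT w AND z AND y) OR (w AND NOT z AND NOT y) OR (w AND z AND NOT y) OR (w AND z AND y)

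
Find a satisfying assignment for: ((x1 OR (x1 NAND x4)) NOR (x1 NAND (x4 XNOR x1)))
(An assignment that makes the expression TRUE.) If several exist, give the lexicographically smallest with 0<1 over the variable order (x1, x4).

UNSATISFIABLE - no assignment makes this expression true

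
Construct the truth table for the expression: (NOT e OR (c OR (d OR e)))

d | c | e | Output
------------------
0 | 0 | 0 | 1
0 | 0 | 1 | 1
0 | 1 | 0 | 1
0 | 1 | 1 | 1
1 | 0 | 0 | 1
1 | 0 | 1 | 1
1 | 1 | 0 | 1
1 | 1 | 1 | 1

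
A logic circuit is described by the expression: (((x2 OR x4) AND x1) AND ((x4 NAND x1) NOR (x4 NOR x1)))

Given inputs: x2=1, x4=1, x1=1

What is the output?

Substituting: (((1 OR 1) AND 1) AND ((1 NAND 1) NOR (1 NOR 1)))
= 1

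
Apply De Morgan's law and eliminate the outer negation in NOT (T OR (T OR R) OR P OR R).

NOT T AND NOT (T OR R) AND NOT P AND NOT R
De Morgan's: NOT(OR of terms) = AND of negations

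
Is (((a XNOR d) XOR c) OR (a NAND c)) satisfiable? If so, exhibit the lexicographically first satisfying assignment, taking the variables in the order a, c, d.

a=0, c=0, d=0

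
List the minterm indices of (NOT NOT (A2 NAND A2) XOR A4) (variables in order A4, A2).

Σm(0, 3) = (NOT A4 AND NOT A2) OR (A4 AND A2)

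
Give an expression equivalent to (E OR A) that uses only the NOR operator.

((E NOR A) NOR (E NOR A))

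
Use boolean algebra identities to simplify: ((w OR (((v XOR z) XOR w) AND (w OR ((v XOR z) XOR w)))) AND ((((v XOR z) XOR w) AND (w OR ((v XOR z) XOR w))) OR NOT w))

By distribution ((E OR v) AND (E OR NOT v) = E) then absorption (E AND (E OR v) = E):
= ((v XOR z) XOR w)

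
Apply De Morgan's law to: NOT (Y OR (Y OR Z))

NOT Y AND NOT (Y OR Z)
De Morgan's: NOT(OR of terms) = AND of negations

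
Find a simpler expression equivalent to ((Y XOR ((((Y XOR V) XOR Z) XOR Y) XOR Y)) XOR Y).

By XOR self-cancellation ((E XOR v) XOR v = E) then XOR self-cancellation ((E XOR v) XOR v = E):
= ((Y XOR V) XOR Z)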